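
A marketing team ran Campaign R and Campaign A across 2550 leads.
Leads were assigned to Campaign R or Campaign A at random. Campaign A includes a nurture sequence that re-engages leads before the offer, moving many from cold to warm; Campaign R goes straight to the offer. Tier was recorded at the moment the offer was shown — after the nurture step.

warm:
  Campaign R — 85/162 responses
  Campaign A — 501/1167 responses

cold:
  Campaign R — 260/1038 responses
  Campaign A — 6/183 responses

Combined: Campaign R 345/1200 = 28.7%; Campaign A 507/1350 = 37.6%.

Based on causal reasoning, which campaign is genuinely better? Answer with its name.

Campaign A

Engagement tier is downstream of the campaign. One should not condition on a consequence of treatment, so the overall rates are the right comparison.
Pooled: Campaign R 28.7% vs Campaign A 37.6%; Campaign A is higher overall.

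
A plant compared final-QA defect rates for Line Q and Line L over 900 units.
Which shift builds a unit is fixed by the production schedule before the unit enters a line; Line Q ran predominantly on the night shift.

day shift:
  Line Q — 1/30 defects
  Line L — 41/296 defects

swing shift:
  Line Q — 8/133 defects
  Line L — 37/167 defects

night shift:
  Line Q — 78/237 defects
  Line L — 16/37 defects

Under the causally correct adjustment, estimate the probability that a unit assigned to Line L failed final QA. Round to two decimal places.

0.26

Shift differs across lines for reasons unrelated to any effect of the line itself, and it separately predicts the outcome — a classic confounder. We must compare within shift levels.
Standardising Line L to the population shift mix: 0.362·41/296 + 0.333·37/167 + 0.304·16/37 = 0.256.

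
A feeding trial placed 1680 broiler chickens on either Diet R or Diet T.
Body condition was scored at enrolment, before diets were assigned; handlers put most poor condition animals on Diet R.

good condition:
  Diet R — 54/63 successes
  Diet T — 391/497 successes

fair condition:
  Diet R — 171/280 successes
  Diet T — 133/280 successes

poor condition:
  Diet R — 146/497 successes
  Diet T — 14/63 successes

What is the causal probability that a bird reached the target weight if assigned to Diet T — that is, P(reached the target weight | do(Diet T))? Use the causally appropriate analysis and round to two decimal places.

0.49

Within every starting body condition level Diet R has the higher rate, yet pooled Diet T does — Simpson's reversal.
The imbalance in starting body condition arose from how broiler chickens were allocated, not from anything the diet did; and starting body condition independently affects the outcome. The pooled gap is confounded — condition on starting body condition.
Standardising Diet T to the population starting body condition mix: 0.333·391/497 + 0.333·133/280 + 0.333·14/63 = 0.495.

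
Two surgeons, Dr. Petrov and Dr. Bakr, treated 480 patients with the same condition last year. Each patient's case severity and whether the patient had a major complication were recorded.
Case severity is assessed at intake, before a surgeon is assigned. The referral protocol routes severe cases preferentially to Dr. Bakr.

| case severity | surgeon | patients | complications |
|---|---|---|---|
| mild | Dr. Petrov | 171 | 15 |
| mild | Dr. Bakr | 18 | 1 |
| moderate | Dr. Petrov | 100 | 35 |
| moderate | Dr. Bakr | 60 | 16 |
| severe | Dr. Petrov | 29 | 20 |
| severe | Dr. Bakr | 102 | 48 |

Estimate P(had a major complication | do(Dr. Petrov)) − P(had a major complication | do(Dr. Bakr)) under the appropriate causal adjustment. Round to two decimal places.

Case severity is set before the surgeon has any effect — it is not caused by the surgeon — and it independently drives the outcome. That makes it a confounder, so the causal comparison is within case severity levels.
Adjusting over the population distribution of case severity: 0.394·(0.088−0.056) + 0.333·(0.350−0.267) + 0.273·(0.690−0.471) = +0.100.

+0.10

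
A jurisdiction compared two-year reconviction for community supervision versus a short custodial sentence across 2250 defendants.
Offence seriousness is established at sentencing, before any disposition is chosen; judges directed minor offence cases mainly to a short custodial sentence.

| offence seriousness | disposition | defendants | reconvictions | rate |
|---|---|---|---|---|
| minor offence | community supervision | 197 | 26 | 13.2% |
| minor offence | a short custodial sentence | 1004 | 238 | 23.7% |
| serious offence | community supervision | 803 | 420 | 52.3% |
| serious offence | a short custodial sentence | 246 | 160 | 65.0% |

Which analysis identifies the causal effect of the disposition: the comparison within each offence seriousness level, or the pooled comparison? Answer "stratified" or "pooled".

stratified

The stratified and pooled comparisons disagree (community supervision wins within each offence seriousness; a short custodial sentence wins overall), so the answer turns on the causal role of offence seriousness.
Since offence seriousness is a pre-existing factor (not a product of the disposition) and it affects the outcome on its own, it is a confounder. The stratified rates, not the pooled rate, identify the causal effect.
Within each level — minor offence: 13.2% vs 23.7%; serious offence: 52.3% vs 65.0% — community supervision is lower every time.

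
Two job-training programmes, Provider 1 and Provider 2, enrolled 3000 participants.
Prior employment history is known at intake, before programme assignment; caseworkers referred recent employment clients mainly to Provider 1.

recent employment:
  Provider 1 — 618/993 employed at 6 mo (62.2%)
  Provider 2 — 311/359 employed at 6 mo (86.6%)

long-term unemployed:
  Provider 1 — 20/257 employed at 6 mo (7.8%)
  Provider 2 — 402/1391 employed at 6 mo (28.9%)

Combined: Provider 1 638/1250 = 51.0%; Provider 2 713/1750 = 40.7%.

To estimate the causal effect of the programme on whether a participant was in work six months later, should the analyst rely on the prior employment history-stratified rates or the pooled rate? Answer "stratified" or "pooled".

stratified

The prior employment history-specific comparison favours Provider 2 throughout, but the pooled figures favour Provider 1. The question is whether to condition on prior employment history.
Prior employment history is set before the programme has any effect — it is not caused by the programme — and it independently drives the outcome. That makes it a confounder, so the causal comparison is within prior employment history levels.
Within each level — recent employment: 62.2% vs 86.6%; long-term unemployed: 7.8% vs 28.9% — Provider 2 is higher every time.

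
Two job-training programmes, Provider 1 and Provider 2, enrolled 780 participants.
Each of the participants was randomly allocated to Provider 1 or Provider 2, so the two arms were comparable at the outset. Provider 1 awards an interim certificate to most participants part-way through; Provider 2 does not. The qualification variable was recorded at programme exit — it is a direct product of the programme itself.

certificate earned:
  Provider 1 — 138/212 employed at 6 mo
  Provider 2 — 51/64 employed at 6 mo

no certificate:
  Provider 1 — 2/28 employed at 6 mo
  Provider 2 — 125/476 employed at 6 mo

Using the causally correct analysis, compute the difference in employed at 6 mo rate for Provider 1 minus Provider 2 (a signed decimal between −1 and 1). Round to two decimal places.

+0.26

The stratified and pooled comparisons disagree (Provider 2 wins within each qualification attained during the programme; Provider 1 wins overall), so the answer turns on the causal role of qualification attained during the programme.
Because the programme influences qualification attained during the programme, qualification attained during the programme is a post-treatment mediator, not a confounder. Stratifying on it would bias the estimate; the causal effect is the crude pooled difference.
The causal difference is the pooled difference: 0.583 − 0.326 = +0.257.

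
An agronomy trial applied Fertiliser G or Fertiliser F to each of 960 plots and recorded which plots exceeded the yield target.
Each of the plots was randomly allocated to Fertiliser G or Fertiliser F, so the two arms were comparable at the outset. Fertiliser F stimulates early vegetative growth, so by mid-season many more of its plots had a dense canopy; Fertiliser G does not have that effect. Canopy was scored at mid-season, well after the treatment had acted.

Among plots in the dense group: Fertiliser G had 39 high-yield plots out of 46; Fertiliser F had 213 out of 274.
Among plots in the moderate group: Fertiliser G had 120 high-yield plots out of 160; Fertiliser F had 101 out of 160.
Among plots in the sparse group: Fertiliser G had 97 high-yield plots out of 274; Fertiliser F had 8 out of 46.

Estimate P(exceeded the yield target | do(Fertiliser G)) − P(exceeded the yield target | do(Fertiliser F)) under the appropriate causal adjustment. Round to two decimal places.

The mid-season canopy-specific comparison favours Fertiliser G throughout, but the pooled figures favour Fertiliser F. The question is whether to condition on mid-season canopy.
Mid-season canopy is downstream of the fertiliser. One should not condition on a consequence of treatment, so the overall rates are the right comparison.
The causal difference is the pooled difference: 0.533 − 0.671 = -0.138.

-0.14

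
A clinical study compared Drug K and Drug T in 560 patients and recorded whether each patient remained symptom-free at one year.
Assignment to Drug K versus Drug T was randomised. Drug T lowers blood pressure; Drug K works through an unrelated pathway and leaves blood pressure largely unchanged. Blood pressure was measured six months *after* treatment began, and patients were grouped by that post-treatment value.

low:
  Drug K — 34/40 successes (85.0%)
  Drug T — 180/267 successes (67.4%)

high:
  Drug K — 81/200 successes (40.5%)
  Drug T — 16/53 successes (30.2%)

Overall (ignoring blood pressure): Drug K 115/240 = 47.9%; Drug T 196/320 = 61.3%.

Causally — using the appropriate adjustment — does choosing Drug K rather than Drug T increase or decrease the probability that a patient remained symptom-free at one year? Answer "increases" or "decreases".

decreases

The blood pressure-specific comparison favours Drug K throughout, but the pooled figures favour Drug T. The question is whether to condition on blood pressure.
Blood pressure is downstream of the drug. One should not condition on a consequence of treatment, so the overall rates are the right comparison.
Pooled: Drug K 47.9% vs Drug T 61.3%; Drug T is higher overall.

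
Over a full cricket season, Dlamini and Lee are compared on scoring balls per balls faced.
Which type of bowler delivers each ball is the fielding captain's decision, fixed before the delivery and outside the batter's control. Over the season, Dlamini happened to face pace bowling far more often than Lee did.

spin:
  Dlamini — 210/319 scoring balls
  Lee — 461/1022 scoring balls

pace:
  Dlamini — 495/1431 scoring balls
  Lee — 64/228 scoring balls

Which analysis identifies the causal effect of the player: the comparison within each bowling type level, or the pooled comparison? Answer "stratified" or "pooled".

Nothing the player does changes bowling type; the imbalance is an allocation artefact. With bowling type also predicting the outcome, the pooled figure is confounded, and the within-stratum comparison is the causal one.
Within each level — spin: 65.8% vs 45.1%; pace: 34.6% vs 28.1% — Dlamini is higher every time.

stratified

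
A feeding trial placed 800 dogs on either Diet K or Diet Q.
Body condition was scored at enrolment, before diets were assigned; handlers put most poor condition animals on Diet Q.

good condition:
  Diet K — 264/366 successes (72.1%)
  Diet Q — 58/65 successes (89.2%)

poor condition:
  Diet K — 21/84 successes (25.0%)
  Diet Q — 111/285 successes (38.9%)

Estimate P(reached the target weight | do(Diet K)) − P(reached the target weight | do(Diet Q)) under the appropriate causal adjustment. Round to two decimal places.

Starting body condition satisfies the back-door criterion: it is not a descendant of the diet, and it blocks the spurious path from diet to outcome. Adjusting for it (i.e., using the within-starting body condition rates) gives the causal effect.
Adjusting over the population distribution of starting body condition: 0.539·(0.721−0.892) + 0.461·(0.250−0.389) = -0.156.

-0.16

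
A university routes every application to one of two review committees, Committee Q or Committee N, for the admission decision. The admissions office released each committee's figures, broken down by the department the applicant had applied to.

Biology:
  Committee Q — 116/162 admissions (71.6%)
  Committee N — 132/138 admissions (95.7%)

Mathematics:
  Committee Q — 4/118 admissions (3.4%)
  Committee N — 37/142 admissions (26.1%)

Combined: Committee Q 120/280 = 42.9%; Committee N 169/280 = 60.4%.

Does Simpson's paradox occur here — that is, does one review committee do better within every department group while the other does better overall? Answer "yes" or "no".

no

Within each department level (Biology 71.6% vs 95.7%; Mathematics 3.4% vs 26.1%), Committee N has the higher rate every time. Pooled: 42.9% vs 60.4% — Committee N has the higher rate overall. They agree.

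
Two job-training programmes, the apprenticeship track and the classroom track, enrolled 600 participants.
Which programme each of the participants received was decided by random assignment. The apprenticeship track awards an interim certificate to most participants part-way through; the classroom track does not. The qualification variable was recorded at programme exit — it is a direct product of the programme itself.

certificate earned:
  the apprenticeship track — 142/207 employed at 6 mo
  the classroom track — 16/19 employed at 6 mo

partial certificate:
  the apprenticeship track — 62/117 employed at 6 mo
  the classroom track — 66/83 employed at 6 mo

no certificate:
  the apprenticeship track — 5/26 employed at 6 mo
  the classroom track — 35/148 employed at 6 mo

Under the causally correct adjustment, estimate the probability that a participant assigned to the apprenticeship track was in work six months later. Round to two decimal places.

0.60

Qualification attained during the programme is recorded after the programme and is itself shifted by it — it sits on the causal path from programme to outcome. Conditioning on a mediator would strip out part of the effect we want; the pooled comparison gives the total causal effect.
So P(outcome | do(the apprenticeship track)) is just the pooled rate for the apprenticeship track: 209/350 = 0.597.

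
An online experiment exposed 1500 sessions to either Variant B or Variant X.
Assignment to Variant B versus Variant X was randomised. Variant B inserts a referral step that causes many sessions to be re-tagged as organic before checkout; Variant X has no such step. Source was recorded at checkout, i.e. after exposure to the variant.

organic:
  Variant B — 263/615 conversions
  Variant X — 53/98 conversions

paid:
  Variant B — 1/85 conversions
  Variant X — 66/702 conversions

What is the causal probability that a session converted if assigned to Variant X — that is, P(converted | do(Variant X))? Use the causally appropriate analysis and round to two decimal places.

0.15

Stratifying would compare variants among sessions the variants themselves sorted into traffic source groups — a form of selection on an intermediate. The unconditioned pooled rates give the total causal effect.
So P(outcome | do(Variant X)) is just the pooled rate for Variant X: 119/800 = 0.149.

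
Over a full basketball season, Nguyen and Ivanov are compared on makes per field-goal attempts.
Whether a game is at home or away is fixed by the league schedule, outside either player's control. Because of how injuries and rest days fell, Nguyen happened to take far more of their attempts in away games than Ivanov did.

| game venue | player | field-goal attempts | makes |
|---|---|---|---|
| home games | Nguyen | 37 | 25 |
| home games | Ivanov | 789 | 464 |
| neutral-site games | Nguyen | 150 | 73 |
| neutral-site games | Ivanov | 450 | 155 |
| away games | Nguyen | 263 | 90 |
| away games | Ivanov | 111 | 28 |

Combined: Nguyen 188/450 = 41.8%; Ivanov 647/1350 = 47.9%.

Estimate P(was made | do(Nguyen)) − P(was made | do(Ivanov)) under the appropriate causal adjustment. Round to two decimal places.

Within every game venue level Nguyen has the higher rate, yet pooled Ivanov does — Simpson's reversal.
Game venue differs across players for reasons unrelated to any effect of the player itself, and it separately predicts the outcome — a classic confounder. We must compare within game venue levels.
Adjusting over the population distribution of game venue: 0.459·(0.676−0.588) + 0.333·(0.487−0.344) + 0.208·(0.342−0.252) = +0.106.

+0.11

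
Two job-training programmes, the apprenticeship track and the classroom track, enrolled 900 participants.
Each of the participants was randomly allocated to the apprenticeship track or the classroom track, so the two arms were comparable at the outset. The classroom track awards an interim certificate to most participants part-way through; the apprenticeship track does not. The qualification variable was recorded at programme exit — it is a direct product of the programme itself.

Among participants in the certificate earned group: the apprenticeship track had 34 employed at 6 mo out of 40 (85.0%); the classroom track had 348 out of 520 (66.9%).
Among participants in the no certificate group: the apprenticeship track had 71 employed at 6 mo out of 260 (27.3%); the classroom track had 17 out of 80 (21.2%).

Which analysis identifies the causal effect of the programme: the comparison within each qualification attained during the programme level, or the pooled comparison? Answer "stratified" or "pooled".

the apprenticeship track is higher inside every qualification attained during the programme stratum but the classroom track is higher in aggregate. Whether to stratify depends on how qualification attained during the programme relates to the programme.
Qualification attained during the programme lies on the pathway programme → qualification attained during the programme → outcome, so adjusting for it blocks the indirect effect. For the total causal effect of programme, use the unadjusted pooled rates.
Pooled: the apprenticeship track 35.0% vs the classroom track 60.8%; the classroom track is higher overall.

pooled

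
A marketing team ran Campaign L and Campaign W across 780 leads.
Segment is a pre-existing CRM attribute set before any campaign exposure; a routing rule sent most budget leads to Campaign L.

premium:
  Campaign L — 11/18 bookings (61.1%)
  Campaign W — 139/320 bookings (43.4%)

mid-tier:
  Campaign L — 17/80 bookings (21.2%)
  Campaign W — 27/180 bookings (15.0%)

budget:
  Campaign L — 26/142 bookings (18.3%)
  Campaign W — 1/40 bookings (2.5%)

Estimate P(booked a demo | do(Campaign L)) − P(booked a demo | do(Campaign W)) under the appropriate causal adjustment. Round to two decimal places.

The stratified and pooled comparisons disagree (Campaign L wins within each customer segment; Campaign W wins overall), so the answer turns on the causal role of customer segment.
The imbalance in customer segment arose from how leads were allocated, not from anything the campaign did; and customer segment independently affects the outcome. The pooled gap is confounded — condition on customer segment.
Adjusting over the population distribution of customer segment: 0.433·(0.611−0.434) + 0.333·(0.212−0.150) + 0.233·(0.183−0.025) = +0.134.

+0.13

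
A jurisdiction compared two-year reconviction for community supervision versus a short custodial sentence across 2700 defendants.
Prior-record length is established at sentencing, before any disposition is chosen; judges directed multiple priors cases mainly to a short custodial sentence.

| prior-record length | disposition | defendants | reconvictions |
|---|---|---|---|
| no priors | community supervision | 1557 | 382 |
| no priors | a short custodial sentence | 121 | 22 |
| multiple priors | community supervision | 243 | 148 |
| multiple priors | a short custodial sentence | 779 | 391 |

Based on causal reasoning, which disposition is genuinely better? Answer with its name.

Nothing the disposition does changes prior-record length; the imbalance is an allocation artefact. With prior-record length also predicting the outcome, the pooled figure is confounded, and the within-stratum comparison is the causal one.
Within each level — no priors: 24.5% vs 18.2%; multiple priors: 60.9% vs 50.2% — a short custodial sentence is lower every time.

a short custodial sentence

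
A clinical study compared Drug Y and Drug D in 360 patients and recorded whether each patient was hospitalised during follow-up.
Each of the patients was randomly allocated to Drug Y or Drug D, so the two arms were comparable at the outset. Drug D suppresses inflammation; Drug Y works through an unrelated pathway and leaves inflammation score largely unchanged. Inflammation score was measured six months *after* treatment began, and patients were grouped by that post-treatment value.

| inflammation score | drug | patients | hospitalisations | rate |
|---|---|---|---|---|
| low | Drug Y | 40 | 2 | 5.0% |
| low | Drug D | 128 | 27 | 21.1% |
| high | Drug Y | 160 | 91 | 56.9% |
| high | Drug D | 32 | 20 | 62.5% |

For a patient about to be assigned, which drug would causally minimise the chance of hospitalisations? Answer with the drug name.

Inflammation score here is a post-treatment variable shaped by the drug; conditioning on it would introduce bias rather than remove it. The overall comparison is the causal one.
Pooled: Drug Y 46.5% vs Drug D 29.4%; Drug D is lower overall.

Drug D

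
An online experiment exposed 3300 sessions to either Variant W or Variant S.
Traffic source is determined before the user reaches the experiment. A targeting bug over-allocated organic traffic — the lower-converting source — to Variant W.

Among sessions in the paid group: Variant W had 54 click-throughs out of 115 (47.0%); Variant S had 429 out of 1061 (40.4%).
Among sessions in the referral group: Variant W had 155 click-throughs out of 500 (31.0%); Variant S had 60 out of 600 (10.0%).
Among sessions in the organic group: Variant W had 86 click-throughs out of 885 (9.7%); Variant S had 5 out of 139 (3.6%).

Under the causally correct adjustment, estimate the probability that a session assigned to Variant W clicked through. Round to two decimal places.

0.30

Variant W is higher inside every traffic source stratum but Variant S is higher in aggregate. Whether to stratify depends on how traffic source relates to the variant.
Traffic source satisfies the back-door criterion: it is not a descendant of the variant, and it blocks the spurious path from variant to outcome. Adjusting for it (i.e., using the within-traffic source rates) gives the causal effect.
Standardising Variant W to the population traffic source mix: 0.356·54/115 + 0.333·155/500 + 0.310·86/885 = 0.301.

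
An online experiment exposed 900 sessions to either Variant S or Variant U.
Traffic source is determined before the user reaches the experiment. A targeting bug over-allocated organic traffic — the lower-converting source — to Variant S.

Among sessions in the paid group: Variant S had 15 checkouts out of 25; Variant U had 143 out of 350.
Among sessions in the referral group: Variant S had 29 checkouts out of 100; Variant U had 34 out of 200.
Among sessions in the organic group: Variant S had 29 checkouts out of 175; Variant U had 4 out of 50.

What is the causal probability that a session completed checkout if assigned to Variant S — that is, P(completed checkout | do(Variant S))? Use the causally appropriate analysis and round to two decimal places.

0.39

Here traffic source is a common cause — it drives both which variant a case falls under and the outcome. The crude comparison mixes populations; the stratum-specific rates are the causally relevant ones.
Standardising Variant S to the population traffic source mix: 0.417·15/25 + 0.333·29/100 + 0.250·29/175 = 0.388.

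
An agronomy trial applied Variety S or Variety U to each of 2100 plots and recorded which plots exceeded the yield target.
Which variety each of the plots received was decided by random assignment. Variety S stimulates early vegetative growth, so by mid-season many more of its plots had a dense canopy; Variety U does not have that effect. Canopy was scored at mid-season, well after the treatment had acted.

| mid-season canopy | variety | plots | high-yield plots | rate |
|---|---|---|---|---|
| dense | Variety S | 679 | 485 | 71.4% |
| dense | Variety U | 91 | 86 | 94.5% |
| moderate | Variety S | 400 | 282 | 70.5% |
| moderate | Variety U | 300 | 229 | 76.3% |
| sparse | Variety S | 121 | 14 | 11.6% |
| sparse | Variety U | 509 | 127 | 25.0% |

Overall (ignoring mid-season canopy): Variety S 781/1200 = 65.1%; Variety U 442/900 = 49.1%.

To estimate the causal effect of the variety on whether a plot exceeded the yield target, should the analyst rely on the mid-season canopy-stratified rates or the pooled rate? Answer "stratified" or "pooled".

pooled

The distribution of mid-season canopy is itself part of what the variety does — it is an intermediate outcome. Holding it fixed would remove that part of the effect; the total effect is the pooled difference.
Pooled: Variety S 65.1% vs Variety U 49.1%; Variety S is higher overall.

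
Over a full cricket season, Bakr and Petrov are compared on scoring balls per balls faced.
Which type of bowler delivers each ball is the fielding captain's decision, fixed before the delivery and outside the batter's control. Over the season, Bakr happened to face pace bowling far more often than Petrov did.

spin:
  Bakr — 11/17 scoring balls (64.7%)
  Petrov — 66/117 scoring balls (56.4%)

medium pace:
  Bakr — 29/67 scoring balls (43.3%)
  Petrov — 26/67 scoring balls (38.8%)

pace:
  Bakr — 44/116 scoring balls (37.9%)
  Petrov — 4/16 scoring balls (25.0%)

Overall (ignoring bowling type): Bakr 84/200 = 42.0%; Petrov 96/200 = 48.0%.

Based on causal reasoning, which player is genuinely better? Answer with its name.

Within every bowling type level Bakr has the higher rate, yet pooled Petrov does — Simpson's reversal.
Here bowling type is a common cause — it drives both which player a case falls under and the outcome. The crude comparison mixes populations; the stratum-specific rates are the causally relevant ones.
Within each level — spin: 64.7% vs 56.4%; medium pace: 43.3% vs 38.8%; pace: 37.9% vs 25.0% — Bakr is higher every time.

Bakr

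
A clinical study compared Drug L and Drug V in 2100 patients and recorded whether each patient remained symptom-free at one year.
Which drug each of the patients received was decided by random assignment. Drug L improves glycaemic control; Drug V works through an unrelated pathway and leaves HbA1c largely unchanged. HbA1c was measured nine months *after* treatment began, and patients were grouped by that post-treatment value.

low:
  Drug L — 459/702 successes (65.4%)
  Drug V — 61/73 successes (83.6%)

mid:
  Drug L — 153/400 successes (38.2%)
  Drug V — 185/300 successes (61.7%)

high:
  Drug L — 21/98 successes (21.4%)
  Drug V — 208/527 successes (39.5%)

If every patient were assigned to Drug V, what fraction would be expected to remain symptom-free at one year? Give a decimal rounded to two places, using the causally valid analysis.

0.50

The HbA1c-specific comparison favours Drug V throughout, but the pooled figures favour Drug L. The question is whether to condition on HbA1c.
The distribution of HbA1c is itself part of what the drug does — it is an intermediate outcome. Holding it fixed would remove that part of the effect; the total effect is the pooled difference.
So P(outcome | do(Drug V)) is just the pooled rate for Drug V: 454/900 = 0.504.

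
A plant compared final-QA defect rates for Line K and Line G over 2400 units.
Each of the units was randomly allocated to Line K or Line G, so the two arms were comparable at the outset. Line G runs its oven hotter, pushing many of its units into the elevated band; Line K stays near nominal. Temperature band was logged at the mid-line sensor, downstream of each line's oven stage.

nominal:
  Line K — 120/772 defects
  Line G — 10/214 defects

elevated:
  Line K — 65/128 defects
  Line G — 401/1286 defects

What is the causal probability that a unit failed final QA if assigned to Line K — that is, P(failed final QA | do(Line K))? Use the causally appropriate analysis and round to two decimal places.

Stratifying would compare lines among units the lines themselves sorted into in-process temperature band groups — a form of selection on an intermediate. The unconditioned pooled rates give the total causal effect.
So P(outcome | do(Line K)) is just the pooled rate for Line K: 185/900 = 0.206.

0.21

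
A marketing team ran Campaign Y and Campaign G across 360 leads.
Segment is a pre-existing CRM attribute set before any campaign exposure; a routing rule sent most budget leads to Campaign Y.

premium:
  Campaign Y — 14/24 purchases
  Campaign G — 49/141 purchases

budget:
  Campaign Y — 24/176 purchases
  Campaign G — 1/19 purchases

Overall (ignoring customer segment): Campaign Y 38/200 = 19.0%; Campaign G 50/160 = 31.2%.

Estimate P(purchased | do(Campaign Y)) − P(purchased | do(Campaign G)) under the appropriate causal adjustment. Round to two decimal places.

Since customer segment is a pre-existing factor (not a product of the campaign) and it affects the outcome on its own, it is a confounder. The stratified rates, not the pooled rate, identify the causal effect.
Adjusting over the population distribution of customer segment: 0.458·(0.583−0.348) + 0.542·(0.136−0.053) = +0.153.

+0.15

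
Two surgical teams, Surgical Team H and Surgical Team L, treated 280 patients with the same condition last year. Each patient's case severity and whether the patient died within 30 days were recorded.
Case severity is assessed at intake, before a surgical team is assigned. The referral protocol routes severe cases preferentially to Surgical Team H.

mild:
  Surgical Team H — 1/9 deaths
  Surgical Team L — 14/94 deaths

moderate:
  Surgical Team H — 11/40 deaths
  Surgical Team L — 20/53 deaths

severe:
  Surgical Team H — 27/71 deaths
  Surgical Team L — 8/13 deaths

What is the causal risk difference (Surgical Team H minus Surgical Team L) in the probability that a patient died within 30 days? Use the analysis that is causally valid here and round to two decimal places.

Case severity is set before the surgical team has any effect — it is not caused by the surgical team — and it independently drives the outcome. That makes it a confounder, so the causal comparison is within case severity levels.
Adjusting over the population distribution of case severity: 0.368·(0.111−0.149) + 0.332·(0.275−0.377) + 0.300·(0.380−0.615) = -0.118.

-0.12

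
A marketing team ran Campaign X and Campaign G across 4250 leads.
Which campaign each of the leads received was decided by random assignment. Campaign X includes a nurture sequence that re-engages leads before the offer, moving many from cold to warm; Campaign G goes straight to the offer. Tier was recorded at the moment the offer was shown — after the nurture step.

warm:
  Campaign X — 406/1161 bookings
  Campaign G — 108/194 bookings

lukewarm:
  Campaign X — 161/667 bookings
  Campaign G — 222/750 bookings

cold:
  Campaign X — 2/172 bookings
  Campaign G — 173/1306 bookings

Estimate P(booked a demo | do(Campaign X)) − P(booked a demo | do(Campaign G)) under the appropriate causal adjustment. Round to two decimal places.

Within every engagement tier level Campaign G has the higher rate, yet pooled Campaign X does — Simpson's reversal.
Engagement tier is recorded after the campaign and is itself shifted by it — it sits on the causal path from campaign to outcome. Conditioning on a mediator would strip out part of the effect we want; the pooled comparison gives the total causal effect.
The causal difference is the pooled difference: 0.284 − 0.224 = +0.061.

+0.06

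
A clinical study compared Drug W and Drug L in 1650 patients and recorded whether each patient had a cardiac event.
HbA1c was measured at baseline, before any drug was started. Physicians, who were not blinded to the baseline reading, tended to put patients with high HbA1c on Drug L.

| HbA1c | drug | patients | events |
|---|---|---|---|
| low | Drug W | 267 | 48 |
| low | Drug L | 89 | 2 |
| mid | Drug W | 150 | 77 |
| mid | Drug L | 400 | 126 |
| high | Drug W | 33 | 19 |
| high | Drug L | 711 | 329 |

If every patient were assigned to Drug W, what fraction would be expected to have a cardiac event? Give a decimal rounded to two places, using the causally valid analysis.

The stratified and pooled comparisons disagree (Drug L wins within each HbA1c; Drug W wins overall), so the answer turns on the causal role of HbA1c.
HbA1c differs across drugs for reasons unrelated to any effect of the drug itself, and it separately predicts the outcome — a classic confounder. We must compare within HbA1c levels.
Standardising Drug W to the population HbA1c mix: 0.216·48/267 + 0.333·77/150 + 0.451·19/33 = 0.470.

0.47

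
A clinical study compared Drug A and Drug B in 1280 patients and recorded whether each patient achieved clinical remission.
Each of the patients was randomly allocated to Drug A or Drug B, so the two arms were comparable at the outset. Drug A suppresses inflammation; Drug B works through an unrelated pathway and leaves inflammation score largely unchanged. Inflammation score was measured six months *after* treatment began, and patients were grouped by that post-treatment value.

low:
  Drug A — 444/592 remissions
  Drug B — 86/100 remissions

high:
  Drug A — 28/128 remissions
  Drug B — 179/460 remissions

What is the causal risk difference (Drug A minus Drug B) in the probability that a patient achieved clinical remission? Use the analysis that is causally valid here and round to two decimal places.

Inflammation score is downstream of the drug. One should not condition on a consequence of treatment, so the overall rates are the right comparison.
The causal difference is the pooled difference: 0.656 − 0.473 = +0.182.

+0.18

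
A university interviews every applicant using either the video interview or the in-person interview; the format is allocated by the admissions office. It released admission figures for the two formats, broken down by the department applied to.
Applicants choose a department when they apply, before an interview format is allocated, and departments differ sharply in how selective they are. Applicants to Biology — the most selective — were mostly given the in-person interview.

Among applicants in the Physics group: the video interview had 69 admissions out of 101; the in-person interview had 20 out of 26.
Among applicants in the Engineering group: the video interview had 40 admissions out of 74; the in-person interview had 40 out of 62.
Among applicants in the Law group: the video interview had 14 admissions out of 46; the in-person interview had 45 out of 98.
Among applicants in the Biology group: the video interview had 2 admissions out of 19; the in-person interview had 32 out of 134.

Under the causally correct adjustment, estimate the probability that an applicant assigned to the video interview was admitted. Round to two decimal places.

Within every department level the in-person interview has the higher rate, yet pooled the video interview does — Simpson's reversal.
Nothing the interview format does changes department; the imbalance is an allocation artefact. With department also predicting the outcome, the pooled figure is confounded, and the within-stratum comparison is the causal one.
Standardising the video interview to the population department mix: 0.227·69/101 + 0.243·40/74 + 0.257·14/46 + 0.273·2/19 = 0.393.

0.39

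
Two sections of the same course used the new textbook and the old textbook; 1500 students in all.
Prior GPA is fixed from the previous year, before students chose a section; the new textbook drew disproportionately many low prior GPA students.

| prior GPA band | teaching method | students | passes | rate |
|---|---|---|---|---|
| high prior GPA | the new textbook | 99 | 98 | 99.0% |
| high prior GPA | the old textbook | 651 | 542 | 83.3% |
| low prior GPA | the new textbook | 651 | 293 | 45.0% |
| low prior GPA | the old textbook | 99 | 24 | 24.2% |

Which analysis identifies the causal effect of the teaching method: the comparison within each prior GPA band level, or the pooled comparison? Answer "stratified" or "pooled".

stratified

Within every prior GPA band level the new textbook has the higher rate, yet pooled the old textbook does — Simpson's reversal.
The imbalance in prior GPA band arose from how students were allocated, not from anything the teaching method did; and prior GPA band independently affects the outcome. The pooled gap is confounded — condition on prior GPA band.
Within each level — high prior GPA: 99.0% vs 83.3%; low prior GPA: 45.0% vs 24.2% — the new textbook is higher every time.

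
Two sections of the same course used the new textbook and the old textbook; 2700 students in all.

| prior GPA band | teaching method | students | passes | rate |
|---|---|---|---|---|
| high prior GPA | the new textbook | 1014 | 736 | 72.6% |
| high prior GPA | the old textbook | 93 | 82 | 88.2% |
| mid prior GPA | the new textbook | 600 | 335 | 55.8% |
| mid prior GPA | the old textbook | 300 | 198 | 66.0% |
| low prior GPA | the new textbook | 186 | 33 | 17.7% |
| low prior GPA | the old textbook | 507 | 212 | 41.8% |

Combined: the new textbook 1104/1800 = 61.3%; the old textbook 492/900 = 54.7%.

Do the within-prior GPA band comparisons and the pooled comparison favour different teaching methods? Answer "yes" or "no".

Within each prior GPA band level (high prior GPA 72.6% vs 88.2%; mid prior GPA 55.8% vs 66.0%; low prior GPA 17.7% vs 41.8%), the old textbook has the higher rate every time. Pooled: 61.3% vs 54.7% — the new textbook has the higher rate overall. The two comparisons disagree.

yes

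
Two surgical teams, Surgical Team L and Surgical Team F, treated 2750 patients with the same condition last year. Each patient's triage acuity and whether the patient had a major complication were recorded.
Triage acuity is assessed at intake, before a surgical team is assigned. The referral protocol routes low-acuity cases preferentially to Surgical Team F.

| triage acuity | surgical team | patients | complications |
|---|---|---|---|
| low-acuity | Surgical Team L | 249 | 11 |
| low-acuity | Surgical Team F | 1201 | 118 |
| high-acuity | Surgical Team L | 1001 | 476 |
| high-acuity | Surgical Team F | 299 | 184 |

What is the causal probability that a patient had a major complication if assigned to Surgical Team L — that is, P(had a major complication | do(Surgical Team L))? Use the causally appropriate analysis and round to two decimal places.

0.25

The stratified and pooled comparisons disagree (Surgical Team L wins within each triage acuity; Surgical Team F wins overall), so the answer turns on the causal role of triage acuity.
Triage acuity differs across surgical teams for reasons unrelated to any effect of the surgical team itself, and it separately predicts the outcome — a classic confounder. We must compare within triage acuity levels.
Standardising Surgical Team L to the population triage acuity mix: 0.527·11/249 + 0.473·476/1001 = 0.248.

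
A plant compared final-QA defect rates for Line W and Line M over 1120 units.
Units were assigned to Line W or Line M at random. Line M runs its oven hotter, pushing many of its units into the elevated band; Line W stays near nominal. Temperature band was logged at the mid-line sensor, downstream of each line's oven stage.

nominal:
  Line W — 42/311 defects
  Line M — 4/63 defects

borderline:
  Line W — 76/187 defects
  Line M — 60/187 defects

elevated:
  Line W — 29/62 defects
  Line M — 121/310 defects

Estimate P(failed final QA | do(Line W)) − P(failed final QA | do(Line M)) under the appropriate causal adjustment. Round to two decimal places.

The stratified and pooled comparisons disagree (Line M wins within each in-process temperature band; Line W wins overall), so the answer turns on the causal role of in-process temperature band.
Stratifying would compare lines among units the lines themselves sorted into in-process temperature band groups — a form of selection on an intermediate. The unconditioned pooled rates give the total causal effect.
The causal difference is the pooled difference: 0.263 − 0.330 = -0.068.

-0.07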